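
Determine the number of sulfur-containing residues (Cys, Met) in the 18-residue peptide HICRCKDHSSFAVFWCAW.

Matching residues: C3, C5, C16.

3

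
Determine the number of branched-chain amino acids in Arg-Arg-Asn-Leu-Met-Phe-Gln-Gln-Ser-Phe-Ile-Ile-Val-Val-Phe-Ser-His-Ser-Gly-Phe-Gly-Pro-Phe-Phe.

5

V, L, and I make up the branched-chain aliphatic group.
Matching residues: Leu4, Ile11, Ile12, Val13, Val14.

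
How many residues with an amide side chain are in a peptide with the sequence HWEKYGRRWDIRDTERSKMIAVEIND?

1

Asparagine (N) and glutamine (Q) have uncharged amide side chains.
Matching residues: N25.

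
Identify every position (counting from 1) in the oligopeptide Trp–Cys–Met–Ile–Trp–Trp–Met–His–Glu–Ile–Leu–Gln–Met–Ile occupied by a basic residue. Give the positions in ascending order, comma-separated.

K, R, and H are the three residues with basic side chains (ε-amine, guanidinium, and imidazole respectively).
Matching residues: His8.

8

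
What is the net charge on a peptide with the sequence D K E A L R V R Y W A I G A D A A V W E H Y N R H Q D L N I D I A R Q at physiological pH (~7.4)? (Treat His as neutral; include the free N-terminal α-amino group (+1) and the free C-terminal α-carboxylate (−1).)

Near pH 7.4, K and R contribute +1 each, D and E contribute −1 each, and every other side chain (His included, as stated) is uncharged.
Positive (K, R): K2, R6, R8, R24, R34 → +5.
Negative (D, E): D1, E3, D15, E20, D27, D31 → −6.
The N-terminus (+1) and C-terminus (−1) cancel.
Net charge = (+5) + (−6) = −1.

-1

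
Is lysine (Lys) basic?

Yes

K, R, and H are the three residues with basic side chains (ε-amine, guanidinium, and imidazole respectively).
Lysine is in this group.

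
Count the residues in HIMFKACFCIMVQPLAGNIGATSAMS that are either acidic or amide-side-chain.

Acidic: D, E. Amide-side-chain: N, Q.
Acidic residues here: none (0).
Amide-side-chain residues here: Q13, N18 (2).
The two groups share no amino acid, so total = 0 + 2 = 2.

2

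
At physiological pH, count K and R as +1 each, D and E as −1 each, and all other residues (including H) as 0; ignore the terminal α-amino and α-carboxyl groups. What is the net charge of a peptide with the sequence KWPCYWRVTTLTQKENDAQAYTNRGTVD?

+1

Positive (K, R): K1, R7, K14, R24 → +4.
Negative (D, E): E15, D17, D28 → −3.
Net charge = (+4) + (−3) = +1.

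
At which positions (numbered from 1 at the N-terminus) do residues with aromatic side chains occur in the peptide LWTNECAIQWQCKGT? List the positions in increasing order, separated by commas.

2, 10

Phenylalanine (F), tryptophan (W), and tyrosine (Y) have aromatic ring side chains.
Matching residues: W2, W10.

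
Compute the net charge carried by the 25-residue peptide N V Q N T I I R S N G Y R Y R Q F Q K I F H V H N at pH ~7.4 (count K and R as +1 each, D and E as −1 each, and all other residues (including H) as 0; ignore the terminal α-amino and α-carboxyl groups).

+4

Positive (K, R): R8, R13, R15, K19 → +4.
Negative (D, E): none → −0.
Net charge = (+4) + (−0) = +4.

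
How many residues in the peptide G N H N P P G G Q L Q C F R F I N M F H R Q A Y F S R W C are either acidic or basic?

5

Acidic: D, E. Basic: H, K, R.
Acidic residues here: none (0).
Basic residues here: H3, R14, H20, R21, R27 (5).
The two groups share no amino acid, so total = 0 + 5 = 5.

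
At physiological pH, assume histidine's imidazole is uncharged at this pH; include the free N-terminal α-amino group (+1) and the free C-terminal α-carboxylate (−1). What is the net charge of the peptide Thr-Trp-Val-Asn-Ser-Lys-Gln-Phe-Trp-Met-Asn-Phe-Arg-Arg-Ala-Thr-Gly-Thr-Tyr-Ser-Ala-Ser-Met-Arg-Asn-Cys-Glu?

Near pH 7.4, K and R contribute +1 each, D and E contribute −1 each, and every other side chain (His included, as stated) is uncharged.
Positive (K, R): Lys6, Arg13, Arg14, Arg24 → +4.
Negative (D, E): Glu27 → −1.
The N-terminus (+1) and C-terminus (−1) cancel.
Net charge = (+4) + (−1) = +3.

+3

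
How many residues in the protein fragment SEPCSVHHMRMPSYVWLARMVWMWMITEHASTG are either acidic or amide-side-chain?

Acidic: D, E. Amide-side-chain: N, Q.
Acidic residues here: E2, E28 (2).
Amide-side-chain residues here: none (0).
The two groups share no amino acid, so total = 2 + 0 = 2.

2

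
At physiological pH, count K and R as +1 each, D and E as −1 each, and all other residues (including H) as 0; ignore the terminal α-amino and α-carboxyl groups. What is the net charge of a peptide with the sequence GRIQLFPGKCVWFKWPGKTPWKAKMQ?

Positive (K, R): R2, K9, K14, K18, K22, K24 → +6.
Negative (D, E): none → −0.
Net charge = (+6) + (−0) = +6.

+6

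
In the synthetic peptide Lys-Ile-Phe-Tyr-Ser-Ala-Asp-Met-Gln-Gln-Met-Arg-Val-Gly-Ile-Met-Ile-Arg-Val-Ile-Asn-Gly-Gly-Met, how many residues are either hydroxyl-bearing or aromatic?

3

Hydroxyl-bearing: S, T, Y. Aromatic: F, W, Y.
Hydroxyl-bearing residues here: Tyr4, Ser5 (2).
Aromatic residues here: Phe3, Tyr4 (2).
Y is in both groups, so the 1 Y residue must not be double-counted.
Total = 2 + 2 − 1 = 3.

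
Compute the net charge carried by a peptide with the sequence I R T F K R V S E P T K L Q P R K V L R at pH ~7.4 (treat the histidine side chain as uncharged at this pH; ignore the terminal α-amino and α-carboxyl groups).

At pH ~7.4 the Lys and Arg side chains are protonated (+1), the Asp and Glu side chains are deprotonated (−1), and with His taken as neutral all other side chains carry no charge.
Positive (K, R): R2, K5, R6, K12, R16, K17, R20 → +7.
Negative (D, E): E9 → −1.
Net charge = (+7) + (−1) = +6.

+6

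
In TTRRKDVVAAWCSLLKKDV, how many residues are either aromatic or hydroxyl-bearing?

4

Aromatic: F, W, Y. Hydroxyl-bearing: S, T, Y.
Aromatic residues here: W11 (1).
Hydroxyl-bearing residues here: T1, T2, S13 (3).
(Y belongs to both groups, but none appear in this sequence.) Total = 1 + 3 = 4.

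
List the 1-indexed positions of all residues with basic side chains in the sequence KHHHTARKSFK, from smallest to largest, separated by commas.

1, 2, 3, 4, 7, 8, 11

K, R, and H are the three residues with basic side chains (ε-amine, guanidinium, and imidazole respectively).
Matching residues: K1, H2, H3, H4, R7, K8, K11.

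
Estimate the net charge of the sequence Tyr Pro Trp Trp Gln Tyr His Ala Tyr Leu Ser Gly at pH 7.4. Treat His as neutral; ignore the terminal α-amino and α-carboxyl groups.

0

Near pH 7.4, K and R contribute +1 each, D and E contribute −1 each, and every other side chain (His included, as stated) is uncharged.
Positive (K, R): none → +0.
Negative (D, E): none → −0.
Net charge = (+0) + (−0) = 0.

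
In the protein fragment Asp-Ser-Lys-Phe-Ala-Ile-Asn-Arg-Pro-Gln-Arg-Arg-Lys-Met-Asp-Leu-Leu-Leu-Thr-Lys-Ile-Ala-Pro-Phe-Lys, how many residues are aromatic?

2

Phenylalanine (F), tryptophan (W), and tyrosine (Y) have aromatic ring side chains.
Matching residues: Phe4, Phe24.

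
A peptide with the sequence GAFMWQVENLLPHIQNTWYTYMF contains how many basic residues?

1

The basic amino acids are Lys (K), Arg (R), and His (H).
Matching residues: H13.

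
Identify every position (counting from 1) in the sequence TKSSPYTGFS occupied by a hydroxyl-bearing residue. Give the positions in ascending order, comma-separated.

The –OH-bearing residues are Ser, Thr (aliphatic alcohols), and Tyr (phenol).
Matching residues: T1, S3, S4, Y6, T7, S10.

1, 3, 4, 6, 7, 10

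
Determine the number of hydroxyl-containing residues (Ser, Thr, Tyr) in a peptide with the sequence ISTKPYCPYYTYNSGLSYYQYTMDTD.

14

Matching residues: S2, T3, Y6, Y9, Y10, T11, Y12, S14, S17, Y18, Y19, Y21, T22, T25.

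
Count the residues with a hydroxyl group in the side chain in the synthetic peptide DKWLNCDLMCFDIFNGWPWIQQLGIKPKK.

The –OH-bearing residues are Ser, Thr (aliphatic alcohols), and Tyr (phenol).
None of the 29 residues belong to this group.

0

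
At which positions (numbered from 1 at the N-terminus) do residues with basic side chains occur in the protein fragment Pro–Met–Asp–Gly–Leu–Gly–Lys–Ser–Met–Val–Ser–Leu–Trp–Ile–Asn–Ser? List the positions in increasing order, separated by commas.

The basic amino acids are Lys (K), Arg (R), and His (H).
Matching residues: Lys7.

7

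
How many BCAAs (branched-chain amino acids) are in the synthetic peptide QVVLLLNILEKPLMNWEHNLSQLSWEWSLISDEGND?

12

Valine (V), leucine (L), and isoleucine (I) are the branched-chain amino acids.
Matching residues: V2, V3, L4, L5, L6, I8, L9, L13, L20, L23, L29, I30.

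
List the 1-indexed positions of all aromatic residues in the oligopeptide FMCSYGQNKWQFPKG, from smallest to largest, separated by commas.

1, 5, 10, 12

The aromatic amino acids are Phe (F, benzyl), Trp (W, indole), and Tyr (Y, phenol).
Matching residues: F1, Y5, W10, F12.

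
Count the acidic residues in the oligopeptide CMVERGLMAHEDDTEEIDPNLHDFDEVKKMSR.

10

Aspartate (D) and glutamate (E) have carboxylic-acid side chains and are the acidic amino acids.
Matching residues: E4, E11, D12, D13, E15, E16, D18, D23, D25, E26.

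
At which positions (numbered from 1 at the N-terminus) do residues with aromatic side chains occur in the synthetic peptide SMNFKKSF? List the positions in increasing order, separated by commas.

F, W, and Y each carry an aromatic ring on the side chain.
Matching residues: F4, F8.

4, 8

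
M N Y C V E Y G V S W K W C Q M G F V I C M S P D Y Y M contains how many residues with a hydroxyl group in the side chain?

6

The –OH-bearing residues are Ser, Thr (aliphatic alcohols), and Tyr (phenol).
Matching residues: Y3, Y7, S10, S23, Y26, Y27.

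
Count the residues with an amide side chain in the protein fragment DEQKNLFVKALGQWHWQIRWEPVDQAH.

Only N (asparagine) and Q (glutamine) carry a side-chain carboxamide.
Matching residues: Q3, N5, Q13, Q17, Q25.

5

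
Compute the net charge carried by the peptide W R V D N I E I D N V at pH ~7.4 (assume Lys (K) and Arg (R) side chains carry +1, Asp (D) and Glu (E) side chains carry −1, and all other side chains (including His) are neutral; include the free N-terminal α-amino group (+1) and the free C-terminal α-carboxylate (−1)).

Positive (K, R): R2 → +1.
Negative (D, E): D4, E7, D9 → −3.
The N-terminus (+1) and C-terminus (−1) cancel.
Net charge = (+1) + (−3) = −2.

-2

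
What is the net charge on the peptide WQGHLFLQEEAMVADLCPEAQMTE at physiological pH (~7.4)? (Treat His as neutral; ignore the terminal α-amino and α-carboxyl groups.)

At pH ~7.4 the Lys and Arg side chains are protonated (+1), the Asp and Glu side chains are deprotonated (−1), and with His taken as neutral all other side chains carry no charge.
Positive (K, R): none → +0.
Negative (D, E): E9, E10, D15, E19, E24 → −5.
Net charge = (+0) + (−5) = −5.

-5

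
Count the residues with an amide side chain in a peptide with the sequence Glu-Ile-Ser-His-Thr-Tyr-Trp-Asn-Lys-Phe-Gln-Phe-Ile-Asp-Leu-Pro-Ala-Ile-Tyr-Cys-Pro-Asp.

2

Only N (asparagine) and Q (glutamine) carry a side-chain carboxamide.
Matching residues: Asn8, Gln11.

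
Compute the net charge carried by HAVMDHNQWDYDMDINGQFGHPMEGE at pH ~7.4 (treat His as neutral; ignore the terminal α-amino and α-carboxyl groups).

The side chains ionized at physiological pH are Lys/Arg (+1) and Asp/Glu (−1); with His treated as neutral, nothing else contributes.
Positive (K, R): none → +0.
Negative (D, E): D5, D10, D12, D14, E24, E26 → −6.
Net charge = (+0) + (−6) = −6.

-6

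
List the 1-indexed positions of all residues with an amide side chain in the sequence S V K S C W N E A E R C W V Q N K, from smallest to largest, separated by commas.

The amide-side-chain residues are Asn (N) and Gln (Q).
Matching residues: N7, Q15, N16.

7, 15, 16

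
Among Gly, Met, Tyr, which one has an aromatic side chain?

Tyr

F, W, and Y each carry an aromatic ring on the side chain.
Of the listed options, only Tyr belongs to this group.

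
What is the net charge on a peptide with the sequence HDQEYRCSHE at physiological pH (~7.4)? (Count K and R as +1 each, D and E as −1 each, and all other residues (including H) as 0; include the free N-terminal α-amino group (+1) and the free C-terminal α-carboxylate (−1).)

Positive (K, R): R6 → +1.
Negative (D, E): D2, E4, E10 → −3.
The N-terminus (+1) and C-terminus (−1) cancel.
Net charge = (+1) + (−3) = −2.

-2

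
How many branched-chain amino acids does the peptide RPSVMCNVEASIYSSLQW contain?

V, L, and I make up the branched-chain aliphatic group.
Matching residues: V4, V8, I12, L16.

4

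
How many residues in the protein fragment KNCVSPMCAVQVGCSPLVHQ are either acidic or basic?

Acidic: D, E. Basic: H, K, R.
Acidic residues here: none (0).
Basic residues here: K1, H19 (2).
The two groups share no amino acid, so total = 0 + 2 = 2.

2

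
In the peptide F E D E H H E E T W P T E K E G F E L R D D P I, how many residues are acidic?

10

Only D (aspartate) and E (glutamate) carry a side-chain carboxylic acid.
Matching residues: E2, D3, E4, E7, E8, E13, E15, E18, D21, D22.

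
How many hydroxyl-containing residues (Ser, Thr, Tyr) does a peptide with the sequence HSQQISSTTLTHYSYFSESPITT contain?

Matching residues: S2, S6, S7, T8, T9, T11, Y13, S14, Y15, S17, S19, T22, T23.

13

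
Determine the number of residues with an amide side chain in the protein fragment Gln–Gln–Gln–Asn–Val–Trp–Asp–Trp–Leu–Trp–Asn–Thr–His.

5

The amide-side-chain residues are Asn (N) and Gln (Q).
Matching residues: Gln1, Gln2, Gln3, Asn4, Asn11.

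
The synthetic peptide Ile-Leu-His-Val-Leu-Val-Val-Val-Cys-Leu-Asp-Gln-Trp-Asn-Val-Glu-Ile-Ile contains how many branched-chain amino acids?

V, L, and I make up the branched-chain aliphatic group.
Matching residues: Ile1, Leu2, Val4, Leu5, Val6, Val7, Val8, Leu10, Val15, Ile17, Ile18.

11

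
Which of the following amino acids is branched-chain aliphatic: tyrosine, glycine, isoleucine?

isoleucine

The BCAAs are Val, Leu, and Ile — aliphatic side chains with a branch point.
Of the listed options, only isoleucine belongs to this group.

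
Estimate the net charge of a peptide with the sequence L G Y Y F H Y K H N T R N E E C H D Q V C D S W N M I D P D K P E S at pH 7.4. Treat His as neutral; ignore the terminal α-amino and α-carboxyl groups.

The side chains ionized at physiological pH are Lys/Arg (+1) and Asp/Glu (−1); with His treated as neutral, nothing else contributes.
Positive (K, R): K8, R12, K31 → +3.
Negative (D, E): E14, E15, D18, D22, D28, D30, E33 → −7.
Net charge = (+3) + (−7) = −4.

-4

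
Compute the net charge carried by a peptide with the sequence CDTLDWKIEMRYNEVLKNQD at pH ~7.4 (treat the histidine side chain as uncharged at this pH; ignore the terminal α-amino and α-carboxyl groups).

-2

At pH ~7.4 the Lys and Arg side chains are protonated (+1), the Asp and Glu side chains are deprotonated (−1), and with His taken as neutral all other side chains carry no charge.
Positive (K, R): K7, R11, K17 → +3.
Negative (D, E): D2, D5, E9, E14, D20 → −5.
Net charge = (+3) + (−5) = −2.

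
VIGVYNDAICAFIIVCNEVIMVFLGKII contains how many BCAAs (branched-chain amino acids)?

13

V, L, and I make up the branched-chain aliphatic group.
Matching residues: V1, I2, V4, I9, I13, I14, V15, V19, I20, V22, L24, I27, I28.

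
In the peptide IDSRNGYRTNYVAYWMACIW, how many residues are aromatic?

5

The aromatic amino acids are Phe (F, benzyl), Trp (W, indole), and Tyr (Y, phenol).
Matching residues: Y7, Y11, Y14, W15, W20.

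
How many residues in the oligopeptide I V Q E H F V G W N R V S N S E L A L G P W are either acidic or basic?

4

Acidic: D, E. Basic: H, K, R.
Acidic residues here: E4, E16 (2).
Basic residues here: H5, R11 (2).
The two groups share no amino acid, so total = 2 + 2 = 4.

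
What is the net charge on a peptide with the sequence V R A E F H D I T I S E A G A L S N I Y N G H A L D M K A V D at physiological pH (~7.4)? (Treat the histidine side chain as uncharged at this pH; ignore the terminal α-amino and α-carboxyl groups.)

The side chains ionized at physiological pH are Lys/Arg (+1) and Asp/Glu (−1); with His treated as neutral, nothing else contributes.
Positive (K, R): R2, K28 → +2.
Negative (D, E): E4, D7, E12, D26, D31 → −5.
Net charge = (+2) + (−5) = −3.

-3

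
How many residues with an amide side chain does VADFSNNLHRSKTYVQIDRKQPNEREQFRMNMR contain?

7

The amide-side-chain residues are Asn (N) and Gln (Q).
Matching residues: N6, N7, Q16, Q21, N23, Q27, N31.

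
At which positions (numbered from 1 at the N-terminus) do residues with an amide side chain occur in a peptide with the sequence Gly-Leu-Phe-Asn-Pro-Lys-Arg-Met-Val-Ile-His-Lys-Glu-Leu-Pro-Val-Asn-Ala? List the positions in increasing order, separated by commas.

Asparagine (N) and glutamine (Q) have uncharged amide side chains.
Matching residues: Asn4, Asn17.

4, 17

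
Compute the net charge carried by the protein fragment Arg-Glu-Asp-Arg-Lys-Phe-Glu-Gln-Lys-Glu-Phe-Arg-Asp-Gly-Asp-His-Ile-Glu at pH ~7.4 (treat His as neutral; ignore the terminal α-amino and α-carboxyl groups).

The side chains ionized at physiological pH are Lys/Arg (+1) and Asp/Glu (−1); with His treated as neutral, nothing else contributes.
Positive (K, R): Arg1, Arg4, Lys5, Lys9, Arg12 → +5.
Negative (D, E): Glu2, Asp3, Glu7, Glu10, Asp13, Asp15, Glu18 → −7.
Net charge = (+5) + (−7) = −2.

-2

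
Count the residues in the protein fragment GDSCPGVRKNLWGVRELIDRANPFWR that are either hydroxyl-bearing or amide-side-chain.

Hydroxyl-bearing: S, T, Y. Amide-side-chain: N, Q.
Hydroxyl-bearing residues here: S3 (1).
Amide-side-chain residues here: N10, N22 (2).
The two groups share no amino acid, so total = 1 + 2 = 3.

3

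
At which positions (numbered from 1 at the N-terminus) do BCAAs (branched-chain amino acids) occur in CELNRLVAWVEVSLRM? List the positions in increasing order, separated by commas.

3, 6, 7, 10, 12, 14

The BCAAs are Val, Leu, and Ile — aliphatic side chains with a branch point.
Matching residues: L3, L6, V7, V10, V12, L14.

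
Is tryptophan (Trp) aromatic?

The aromatic amino acids are Phe (F, benzyl), Trp (W, indole), and Tyr (Y, phenol).
Tryptophan is in this group.

Yes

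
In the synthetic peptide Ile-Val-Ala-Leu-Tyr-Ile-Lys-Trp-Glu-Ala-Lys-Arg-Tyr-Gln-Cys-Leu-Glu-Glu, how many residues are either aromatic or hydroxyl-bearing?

Aromatic: F, W, Y. Hydroxyl-bearing: S, T, Y.
Aromatic residues here: Tyr5, Trp8, Tyr13 (3).
Hydroxyl-bearing residues here: Tyr5, Tyr13 (2).
Y is in both groups, so the 2 Y residues must not be double-counted.
Total = 3 + 2 − 2 = 3.

3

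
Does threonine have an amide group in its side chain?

No

Only N (asparagine) and Q (glutamine) carry a side-chain carboxamide.
Threonine is not in this group.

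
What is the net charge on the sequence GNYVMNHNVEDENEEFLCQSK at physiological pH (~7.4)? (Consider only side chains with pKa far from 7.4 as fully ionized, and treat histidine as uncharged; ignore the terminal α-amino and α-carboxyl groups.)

-4

At pH ~7.4 the Lys and Arg side chains are protonated (+1), the Asp and Glu side chains are deprotonated (−1), and with His taken as neutral all other side chains carry no charge.
Positive (K, R): K21 → +1.
Negative (D, E): E10, D11, E12, E14, E15 → −5.
Net charge = (+1) + (−5) = −4.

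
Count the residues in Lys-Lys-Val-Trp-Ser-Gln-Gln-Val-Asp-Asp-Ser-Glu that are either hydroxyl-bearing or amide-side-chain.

Hydroxyl-bearing: S, T, Y. Amide-side-chain: N, Q.
Hydroxyl-bearing residues here: Ser5, Ser11 (2).
Amide-side-chain residues here: Gln6, Gln7 (2).
The two groups share no amino acid, so total = 2 + 2 = 4.

4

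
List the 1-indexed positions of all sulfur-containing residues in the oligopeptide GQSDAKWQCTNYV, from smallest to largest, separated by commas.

Cysteine (C, thiol) and methionine (M, thioether) are the two sulfur-containing amino acids.
Matching residues: C9.

9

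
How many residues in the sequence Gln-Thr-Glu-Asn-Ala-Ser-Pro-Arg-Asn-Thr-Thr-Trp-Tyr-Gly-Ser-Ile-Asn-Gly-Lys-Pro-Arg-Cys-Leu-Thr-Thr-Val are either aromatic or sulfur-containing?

3

Aromatic: F, W, Y. Sulfur-containing: C, M.
Aromatic residues here: Trp12, Tyr13 (2).
Sulfur-containing residues here: Cys22 (1).
The two groups share no amino acid, so total = 2 + 1 = 3.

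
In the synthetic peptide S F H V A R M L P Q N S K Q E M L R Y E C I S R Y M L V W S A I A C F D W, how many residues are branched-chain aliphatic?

7

The BCAAs are Val, Leu, and Ile — aliphatic side chains with a branch point.
Matching residues: V4, L8, L17, I22, L27, V28, I32.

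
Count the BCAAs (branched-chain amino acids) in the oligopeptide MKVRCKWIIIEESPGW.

The BCAAs are Val, Leu, and Ile — aliphatic side chains with a branch point.
Matching residues: V3, I8, I9, I10.

4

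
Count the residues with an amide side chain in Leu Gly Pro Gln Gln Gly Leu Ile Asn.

The amide-side-chain residues are Asn (N) and Gln (Q).
Matching residues: Gln4, Gln5, Asn9.

3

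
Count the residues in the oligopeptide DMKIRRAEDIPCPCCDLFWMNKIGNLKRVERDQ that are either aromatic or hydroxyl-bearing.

Aromatic: F, W, Y. Hydroxyl-bearing: S, T, Y.
Aromatic residues here: F18, W19 (2).
Hydroxyl-bearing residues here: none (0).
(Y belongs to both groups, but none appear in this sequence.) Total = 2 + 0 = 2.

2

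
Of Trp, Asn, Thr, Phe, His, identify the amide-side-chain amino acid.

Asn

Only N (asparagine) and Q (glutamine) carry a side-chain carboxamide.
Of the listed options, only Asn belongs to this group.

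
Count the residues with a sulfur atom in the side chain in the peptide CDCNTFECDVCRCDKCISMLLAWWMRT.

8

Cysteine (C, thiol) and methionine (M, thioether) are the two sulfur-containing amino acids.
Matching residues: C1, C3, C8, C11, C13, C16, M19, M25.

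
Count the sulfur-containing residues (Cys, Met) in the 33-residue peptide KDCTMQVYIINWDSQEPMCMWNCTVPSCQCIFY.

Matching residues: C3, M5, M18, C19, M20, C23, C28, C30.

8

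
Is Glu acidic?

Yes

Aspartate (D) and glutamate (E) have carboxylic-acid side chains and are the acidic amino acids.
Glutamate is in this group.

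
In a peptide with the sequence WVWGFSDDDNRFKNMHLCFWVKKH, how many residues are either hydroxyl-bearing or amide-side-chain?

3

Hydroxyl-bearing: S, T, Y. Amide-side-chain: N, Q.
Hydroxyl-bearing residues here: S6 (1).
Amide-side-chain residues here: N10, N14 (2).
The two groups share no amino acid, so total = 1 + 2 = 3.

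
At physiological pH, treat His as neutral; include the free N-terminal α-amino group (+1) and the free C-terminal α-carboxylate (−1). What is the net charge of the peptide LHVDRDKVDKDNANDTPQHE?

-3

At pH ~7.4 the Lys and Arg side chains are protonated (+1), the Asp and Glu side chains are deprotonated (−1), and with His taken as neutral all other side chains carry no charge.
Positive (K, R): R5, K7, K10 → +3.
Negative (D, E): D4, D6, D9, D11, D15, E20 → −6.
The N-terminus (+1) and C-terminus (−1) cancel.
Net charge = (+3) + (−6) = −3.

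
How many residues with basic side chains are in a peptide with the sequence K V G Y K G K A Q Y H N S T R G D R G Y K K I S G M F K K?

10

Lysine (K), arginine (R), and histidine (H) have basic, nitrogen-containing side chains.
Matching residues: K1, K5, K7, H11, R15, R18, K21, K22, K28, K29.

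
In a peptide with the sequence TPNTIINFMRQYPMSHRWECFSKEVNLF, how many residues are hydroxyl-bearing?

5

S, T, and Y are the three residues with a side-chain hydroxyl.
Matching residues: T1, T4, Y12, S15, S22.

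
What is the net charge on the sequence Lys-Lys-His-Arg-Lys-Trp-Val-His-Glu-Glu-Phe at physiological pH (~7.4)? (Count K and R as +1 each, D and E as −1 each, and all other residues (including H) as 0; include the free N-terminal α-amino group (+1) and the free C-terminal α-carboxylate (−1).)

Positive (K, R): Lys1, Lys2, Arg4, Lys5 → +4.
Negative (D, E): Glu9, Glu10 → −2.
The N-terminus (+1) and C-terminus (−1) cancel.
Net charge = (+4) + (−2) = +2.

+2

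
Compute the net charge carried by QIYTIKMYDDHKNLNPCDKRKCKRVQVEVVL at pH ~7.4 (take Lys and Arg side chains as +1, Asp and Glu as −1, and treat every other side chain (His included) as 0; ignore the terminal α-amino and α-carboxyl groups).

+3

Positive (K, R): K6, K12, K19, R20, K21, K23, R24 → +7.
Negative (D, E): D9, D10, D18, E28 → −4.
Net charge = (+7) + (−4) = +3.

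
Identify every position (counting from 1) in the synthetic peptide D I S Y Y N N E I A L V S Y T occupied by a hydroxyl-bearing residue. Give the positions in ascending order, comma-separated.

3, 4, 5, 13, 14, 15

Matching residues: S3, Y4, Y5, S13, Y14, T15.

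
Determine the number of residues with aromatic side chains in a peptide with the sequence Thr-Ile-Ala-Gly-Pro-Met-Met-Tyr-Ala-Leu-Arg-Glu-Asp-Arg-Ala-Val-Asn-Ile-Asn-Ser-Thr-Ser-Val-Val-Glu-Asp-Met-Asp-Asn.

1

The aromatic amino acids are Phe (F, benzyl), Trp (W, indole), and Tyr (Y, phenol).
Matching residues: Tyr8.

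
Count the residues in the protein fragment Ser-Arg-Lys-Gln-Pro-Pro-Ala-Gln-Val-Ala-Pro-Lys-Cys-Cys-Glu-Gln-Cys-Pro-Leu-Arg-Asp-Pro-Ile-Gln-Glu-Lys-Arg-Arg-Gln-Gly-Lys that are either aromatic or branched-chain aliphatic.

3

Aromatic: F, W, Y. Branched-chain aliphatic: I, L, V.
Aromatic residues here: none (0).
Branched-chain aliphatic residues here: Val9, Leu19, Ile23 (3).
The two groups share no amino acid, so total = 0 + 3 = 3.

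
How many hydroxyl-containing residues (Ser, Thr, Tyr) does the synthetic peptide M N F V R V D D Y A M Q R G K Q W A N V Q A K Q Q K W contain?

Matching residues: Y9.

1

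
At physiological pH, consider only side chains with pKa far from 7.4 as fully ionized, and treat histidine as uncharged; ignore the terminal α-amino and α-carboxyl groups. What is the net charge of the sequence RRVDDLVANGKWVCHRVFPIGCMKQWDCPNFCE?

At pH ~7.4 the Lys and Arg side chains are protonated (+1), the Asp and Glu side chains are deprotonated (−1), and with His taken as neutral all other side chains carry no charge.
Positive (K, R): R1, R2, K11, R16, K24 → +5.
Negative (D, E): D4, D5, D27, E33 → −4.
Net charge = (+5) + (−4) = +1.

+1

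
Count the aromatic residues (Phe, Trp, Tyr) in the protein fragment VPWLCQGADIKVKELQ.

1

Matching residues: W3.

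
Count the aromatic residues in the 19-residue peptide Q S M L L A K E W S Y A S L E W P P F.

Phenylalanine (F), tryptophan (W), and tyrosine (Y) have aromatic ring side chains.
Matching residues: W9, Y11, W16, F19.

4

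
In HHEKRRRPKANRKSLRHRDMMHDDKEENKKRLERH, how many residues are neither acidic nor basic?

Acidic: D, E. Basic: K, R, H. All other residues are neither.
Matching residues: P8, A10, N11, S14, L15, M20, M21, N28, L32.

9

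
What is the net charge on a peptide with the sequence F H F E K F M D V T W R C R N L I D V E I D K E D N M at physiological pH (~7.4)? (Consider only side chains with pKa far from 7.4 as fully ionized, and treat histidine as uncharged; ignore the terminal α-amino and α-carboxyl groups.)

The side chains ionized at physiological pH are Lys/Arg (+1) and Asp/Glu (−1); with His treated as neutral, nothing else contributes.
Positive (K, R): K5, R12, R14, K23 → +4.
Negative (D, E): E4, D8, D18, E20, D22, E24, D25 → −7.
Net charge = (+4) + (−7) = −3.

-3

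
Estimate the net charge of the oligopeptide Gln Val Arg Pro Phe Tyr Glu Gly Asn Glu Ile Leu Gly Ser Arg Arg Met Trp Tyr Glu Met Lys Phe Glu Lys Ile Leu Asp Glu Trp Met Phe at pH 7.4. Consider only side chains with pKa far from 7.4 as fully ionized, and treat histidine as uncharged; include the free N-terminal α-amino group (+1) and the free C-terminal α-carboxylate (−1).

Near pH 7.4, K and R contribute +1 each, D and E contribute −1 each, and every other side chain (His included, as stated) is uncharged.
Positive (K, R): Arg3, Arg15, Arg16, Lys22, Lys25 → +5.
Negative (D, E): Glu7, Glu10, Glu20, Glu24, Asp28, Glu29 → −6.
The N-terminus (+1) and C-terminus (−1) cancel.
Net charge = (+5) + (−6) = −1.

-1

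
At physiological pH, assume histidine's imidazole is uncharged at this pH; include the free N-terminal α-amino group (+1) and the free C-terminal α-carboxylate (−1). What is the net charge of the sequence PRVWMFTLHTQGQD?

0

At pH ~7.4 the Lys and Arg side chains are protonated (+1), the Asp and Glu side chains are deprotonated (−1), and with His taken as neutral all other side chains carry no charge.
Positive (K, R): R2 → +1.
Negative (D, E): D14 → −1.
The N-terminus (+1) and C-terminus (−1) cancel.
Net charge = (+1) + (−1) = 0.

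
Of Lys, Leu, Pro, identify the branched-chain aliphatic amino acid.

V, L, and I make up the branched-chain aliphatic group.
Of the listed options, only Leu belongs to this group.

Leu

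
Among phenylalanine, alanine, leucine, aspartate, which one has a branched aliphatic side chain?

Valine (V), leucine (L), and isoleucine (I) are the branched-chain amino acids.
Of the listed options, only leucine belongs to this group.

leucine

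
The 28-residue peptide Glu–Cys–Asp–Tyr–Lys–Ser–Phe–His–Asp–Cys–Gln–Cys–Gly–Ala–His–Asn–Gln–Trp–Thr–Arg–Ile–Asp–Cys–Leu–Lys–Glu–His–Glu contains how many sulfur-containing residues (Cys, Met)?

Matching residues: Cys2, Cys10, Cys12, Cys23.

4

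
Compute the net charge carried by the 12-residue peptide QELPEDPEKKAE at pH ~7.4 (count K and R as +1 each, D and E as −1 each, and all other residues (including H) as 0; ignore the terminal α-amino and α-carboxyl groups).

-3

Positive (K, R): K9, K10 → +2.
Negative (D, E): E2, E5, D6, E8, E12 → −5.
Net charge = (+2) + (−5) = −3.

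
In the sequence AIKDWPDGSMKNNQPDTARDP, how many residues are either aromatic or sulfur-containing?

2

Aromatic: F, W, Y. Sulfur-containing: C, M.
Aromatic residues here: W5 (1).
Sulfur-containing residues here: M10 (1).
The two groups share no amino acid, so total = 1 + 1 = 2.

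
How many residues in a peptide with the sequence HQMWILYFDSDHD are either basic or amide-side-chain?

3

Basic: H, K, R. Amide-side-chain: N, Q.
Basic residues here: H1, H12 (2).
Amide-side-chain residues here: Q2 (1).
The two groups share no amino acid, so total = 2 + 1 = 3.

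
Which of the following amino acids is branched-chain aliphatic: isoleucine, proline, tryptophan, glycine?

V, L, and I make up the branched-chain aliphatic group.
Of the listed options, only isoleucine belongs to this group.

isoleucine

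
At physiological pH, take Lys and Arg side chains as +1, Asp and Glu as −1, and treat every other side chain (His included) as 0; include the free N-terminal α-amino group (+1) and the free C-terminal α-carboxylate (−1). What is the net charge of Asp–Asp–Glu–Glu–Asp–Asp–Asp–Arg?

Positive (K, R): Arg8 → +1.
Negative (D, E): Asp1, Asp2, Glu3, Glu4, Asp5, Asp6, Asp7 → −7.
The N-terminus (+1) and C-terminus (−1) cancel.
Net charge = (+1) + (−7) = −6.

-6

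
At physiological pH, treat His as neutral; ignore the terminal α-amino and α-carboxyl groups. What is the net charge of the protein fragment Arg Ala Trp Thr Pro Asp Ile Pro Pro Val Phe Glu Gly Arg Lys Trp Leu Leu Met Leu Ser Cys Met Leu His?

+1

Near pH 7.4, K and R contribute +1 each, D and E contribute −1 each, and every other side chain (His included, as stated) is uncharged.
Positive (K, R): Arg1, Arg14, Lys15 → +3.
Negative (D, E): Asp6, Glu12 → −2.
Net charge = (+3) + (−2) = +1.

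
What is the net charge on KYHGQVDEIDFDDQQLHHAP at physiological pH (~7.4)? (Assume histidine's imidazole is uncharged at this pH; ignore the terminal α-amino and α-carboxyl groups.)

The side chains ionized at physiological pH are Lys/Arg (+1) and Asp/Glu (−1); with His treated as neutral, nothing else contributes.
Positive (K, R): K1 → +1.
Negative (D, E): D7, E8, D10, D12, D13 → −5.
Net charge = (+1) + (−5) = −4.

-4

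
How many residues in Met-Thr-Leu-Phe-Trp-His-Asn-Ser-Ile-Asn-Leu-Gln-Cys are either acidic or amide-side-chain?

3

Acidic: D, E. Amide-side-chain: N, Q.
Acidic residues here: none (0).
Amide-side-chain residues here: Asn7, Asn10, Gln12 (3).
The two groups share no amino acid, so total = 0 + 3 = 3.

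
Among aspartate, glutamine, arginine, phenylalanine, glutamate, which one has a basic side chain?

K, R, and H are the three residues with basic side chains (ε-amine, guanidinium, and imidazole respectively).
Of the listed options, only arginine belongs to this group.

arginine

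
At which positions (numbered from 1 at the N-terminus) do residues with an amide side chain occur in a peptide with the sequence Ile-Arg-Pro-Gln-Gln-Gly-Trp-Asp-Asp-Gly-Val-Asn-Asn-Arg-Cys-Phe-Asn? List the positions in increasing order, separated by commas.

4, 5, 12, 13, 17

Only N (asparagine) and Q (glutamine) carry a side-chain carboxamide.
Matching residues: Gln4, Gln5, Asn12, Asn13, Asn17.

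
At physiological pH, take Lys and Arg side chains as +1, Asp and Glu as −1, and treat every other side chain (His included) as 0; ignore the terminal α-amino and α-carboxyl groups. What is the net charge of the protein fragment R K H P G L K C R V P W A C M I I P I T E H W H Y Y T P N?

Positive (K, R): R1, K2, K7, R9 → +4.
Negative (D, E): E21 → −1.
Net charge = (+4) + (−1) = +3.

+3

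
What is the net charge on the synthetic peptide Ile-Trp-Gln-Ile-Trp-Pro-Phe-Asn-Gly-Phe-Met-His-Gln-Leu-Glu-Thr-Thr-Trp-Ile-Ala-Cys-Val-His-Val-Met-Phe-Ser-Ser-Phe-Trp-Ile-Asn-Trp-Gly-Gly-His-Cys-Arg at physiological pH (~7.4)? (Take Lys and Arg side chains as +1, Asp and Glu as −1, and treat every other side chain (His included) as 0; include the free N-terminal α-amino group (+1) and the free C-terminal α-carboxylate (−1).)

Positive (K, R): Arg38 → +1.
Negative (D, E): Glu15 → −1.
The N-terminus (+1) and C-terminus (−1) cancel.
Net charge = (+1) + (−1) = 0.

0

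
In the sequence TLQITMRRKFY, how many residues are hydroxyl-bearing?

3

Serine (S), threonine (T), and tyrosine (Y) each carry a hydroxyl group on the side chain.
Matching residues: T1, T5, Y11.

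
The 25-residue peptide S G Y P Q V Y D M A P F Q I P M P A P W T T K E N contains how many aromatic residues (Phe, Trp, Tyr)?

4

Matching residues: Y3, Y7, F12, W20.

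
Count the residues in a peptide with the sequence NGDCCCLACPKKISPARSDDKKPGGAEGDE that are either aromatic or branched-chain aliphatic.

Aromatic: F, W, Y. Branched-chain aliphatic: I, L, V.
Aromatic residues here: none (0).
Branched-chain aliphatic residues here: L7, I13 (2).
The two groups share no amino acid, so total = 0 + 2 = 2.

2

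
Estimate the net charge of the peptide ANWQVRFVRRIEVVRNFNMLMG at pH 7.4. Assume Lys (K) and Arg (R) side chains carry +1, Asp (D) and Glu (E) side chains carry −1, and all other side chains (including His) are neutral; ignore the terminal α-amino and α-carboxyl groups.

+3

Positive (K, R): R6, R9, R10, R15 → +4.
Negative (D, E): E12 → −1.
Net charge = (+4) + (−1) = +3.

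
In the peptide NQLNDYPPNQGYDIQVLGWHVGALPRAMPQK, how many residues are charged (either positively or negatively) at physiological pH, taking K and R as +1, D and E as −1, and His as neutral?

Charged side chains at pH ~7.4: K, R (positive); D, E (negative).
Matching residues: D5, D13, R26, K31.

4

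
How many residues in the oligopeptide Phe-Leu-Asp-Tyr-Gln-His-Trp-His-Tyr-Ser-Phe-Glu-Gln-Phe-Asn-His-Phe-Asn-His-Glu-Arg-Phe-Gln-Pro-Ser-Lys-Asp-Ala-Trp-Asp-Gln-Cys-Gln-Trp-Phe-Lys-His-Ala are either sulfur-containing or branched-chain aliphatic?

2

Sulfur-containing: C, M. Branched-chain aliphatic: I, L, V.
Sulfur-containing residues here: Cys32 (1).
Branched-chain aliphatic residues here: Leu2 (1).
The two groups share no amino acid, so total = 1 + 1 = 2.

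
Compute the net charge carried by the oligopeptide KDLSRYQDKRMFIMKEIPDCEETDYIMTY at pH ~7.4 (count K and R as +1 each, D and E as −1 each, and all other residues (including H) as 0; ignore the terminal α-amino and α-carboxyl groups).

Positive (K, R): K1, R5, K9, R10, K15 → +5.
Negative (D, E): D2, D8, E16, D19, E21, E22, D24 → −7.
Net charge = (+5) + (−7) = −2.

-2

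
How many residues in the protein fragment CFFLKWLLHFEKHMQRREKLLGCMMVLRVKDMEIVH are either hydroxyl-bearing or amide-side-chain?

1

Hydroxyl-bearing: S, T, Y. Amide-side-chain: N, Q.
Hydroxyl-bearing residues here: none (0).
Amide-side-chain residues here: Q15 (1).
The two groups share no amino acid, so total = 0 + 1 = 1.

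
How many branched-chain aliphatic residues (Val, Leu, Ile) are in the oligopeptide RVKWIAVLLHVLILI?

Matching residues: V2, I5, V7, L8, L9, V11, L12, I13, L14, I15.

10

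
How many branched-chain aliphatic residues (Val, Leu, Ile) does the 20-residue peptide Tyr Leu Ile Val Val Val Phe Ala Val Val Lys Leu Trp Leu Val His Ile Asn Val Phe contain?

12

Matching residues: Leu2, Ile3, Val4, Val5, Val6, Val9, Val10, Leu12, Leu14, Val15, Ile17, Val19.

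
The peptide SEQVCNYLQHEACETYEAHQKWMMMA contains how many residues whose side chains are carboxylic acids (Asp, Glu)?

Matching residues: E2, E11, E14, E17.

4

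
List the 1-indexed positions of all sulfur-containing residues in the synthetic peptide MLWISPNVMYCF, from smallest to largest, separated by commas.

1, 9, 11

Only Cys (C) and Met (M) have a sulfur atom in the side chain.
Matching residues: M1, M9, C11.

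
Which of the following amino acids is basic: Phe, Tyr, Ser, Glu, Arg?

The basic amino acids are Lys (K), Arg (R), and His (H).
Of the listed options, only Arg belongs to this group.

Arg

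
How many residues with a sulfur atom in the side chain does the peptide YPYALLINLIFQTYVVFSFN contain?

Cysteine (C, thiol) and methionine (M, thioether) are the two sulfur-containing amino acids.
None of the 20 residues belong to this group.

0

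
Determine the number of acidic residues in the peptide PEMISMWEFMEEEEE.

7

Aspartate (D) and glutamate (E) have carboxylic-acid side chains and are the acidic amino acids.
Matching residues: E2, E8, E11, E12, E13, E14, E15.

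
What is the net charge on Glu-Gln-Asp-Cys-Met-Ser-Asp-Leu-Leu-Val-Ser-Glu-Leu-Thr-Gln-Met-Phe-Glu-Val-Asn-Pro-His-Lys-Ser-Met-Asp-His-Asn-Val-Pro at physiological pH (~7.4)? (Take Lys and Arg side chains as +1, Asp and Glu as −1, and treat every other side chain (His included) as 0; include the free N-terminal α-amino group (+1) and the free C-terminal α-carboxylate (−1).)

-5

Positive (K, R): Lys23 → +1.
Negative (D, E): Glu1, Asp3, Asp7, Glu12, Glu18, Asp26 → −6.
The N-terminus (+1) and C-terminus (−1) cancel.
Net charge = (+1) + (−6) = −5.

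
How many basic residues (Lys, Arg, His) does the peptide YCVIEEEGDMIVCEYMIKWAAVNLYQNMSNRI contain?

Matching residues: K18, R31.

2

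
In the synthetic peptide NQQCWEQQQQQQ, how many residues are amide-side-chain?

9

The amide-side-chain residues are Asn (N) and Gln (Q).
Matching residues: N1, Q2, Q3, Q7, Q8, Q9, Q10, Q11, Q12.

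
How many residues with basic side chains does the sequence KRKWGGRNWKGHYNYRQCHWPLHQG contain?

9

K, R, and H are the three residues with basic side chains (ε-amine, guanidinium, and imidazole respectively).
Matching residues: K1, R2, K3, R7, K10, H12, R16, H19, H23.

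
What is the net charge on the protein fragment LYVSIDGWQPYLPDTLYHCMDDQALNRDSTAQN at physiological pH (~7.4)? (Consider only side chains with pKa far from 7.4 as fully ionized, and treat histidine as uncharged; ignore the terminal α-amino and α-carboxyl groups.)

At pH ~7.4 the Lys and Arg side chains are protonated (+1), the Asp and Glu side chains are deprotonated (−1), and with His taken as neutral all other side chains carry no charge.
Positive (K, R): R27 → +1.
Negative (D, E): D6, D14, D21, D22, D28 → −5.
Net charge = (+1) + (−5) = −4.

-4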